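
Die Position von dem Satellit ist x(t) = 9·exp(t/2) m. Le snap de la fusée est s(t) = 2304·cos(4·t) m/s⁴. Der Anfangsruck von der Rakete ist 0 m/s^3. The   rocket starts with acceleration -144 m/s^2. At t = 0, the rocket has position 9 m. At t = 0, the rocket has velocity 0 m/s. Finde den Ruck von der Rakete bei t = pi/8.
Ausgehend von dem Snap s(t) = 2304·cos(4·t), nehmen wir 1 Integral. Durch Integration von dem Snap und Verwendung der Anfangsbedingung j(0) = 0, erhalten wir j(t) = 576·sin(4·t). Mit j(t) = 576·sin(4·t) und Einsetzen von t = pi/8, finden wir j = 576.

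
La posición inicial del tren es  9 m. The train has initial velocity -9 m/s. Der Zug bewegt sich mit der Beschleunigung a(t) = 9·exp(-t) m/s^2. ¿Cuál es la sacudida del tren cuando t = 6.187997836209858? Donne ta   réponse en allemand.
Ausgehend von der Beschleunigung a(t) = 9·exp(-t), nehmen wir 1 Ableitung. Durch Ableiten von der Beschleunigung erhalten wir den Ruck: j(t) = -9·exp(-t). Mit j(t) = -9·exp(-t) und Einsetzen von t = 6.187997836209858, finden wir j = -0.0184854145810514.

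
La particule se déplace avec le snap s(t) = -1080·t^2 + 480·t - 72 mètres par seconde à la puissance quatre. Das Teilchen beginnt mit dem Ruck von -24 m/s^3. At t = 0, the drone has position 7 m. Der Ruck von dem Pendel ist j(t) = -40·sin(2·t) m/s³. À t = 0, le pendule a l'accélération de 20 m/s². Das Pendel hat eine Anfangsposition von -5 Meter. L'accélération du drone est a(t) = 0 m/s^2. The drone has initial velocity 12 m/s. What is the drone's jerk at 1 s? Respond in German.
Ausgehend von der Beschleunigung a(t) = 0, nehmen wir 1 Ableitung. Mit d/dt von a(t) finden wir j(t) = 0. Mit j(t) = 0 und Einsetzen von t = 1, finden wir j = 0.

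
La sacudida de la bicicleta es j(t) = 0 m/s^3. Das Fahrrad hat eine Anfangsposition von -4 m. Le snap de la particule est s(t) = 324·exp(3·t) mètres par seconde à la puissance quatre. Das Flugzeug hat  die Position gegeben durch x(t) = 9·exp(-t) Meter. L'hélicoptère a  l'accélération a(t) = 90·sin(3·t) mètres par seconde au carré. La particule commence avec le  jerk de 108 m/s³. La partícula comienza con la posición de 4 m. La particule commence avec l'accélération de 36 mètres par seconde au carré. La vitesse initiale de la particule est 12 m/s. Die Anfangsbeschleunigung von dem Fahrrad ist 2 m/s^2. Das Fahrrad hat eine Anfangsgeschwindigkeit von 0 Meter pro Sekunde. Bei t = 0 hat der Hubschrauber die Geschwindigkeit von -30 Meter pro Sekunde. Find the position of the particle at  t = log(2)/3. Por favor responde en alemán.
Wir müssen die Stammfunktion unserer Gleichung für den Snap s(t) = 324·exp(3·t) 4-mal finden. Mit ∫s(t)dt und Anwendung von j(0) = 108, finden wir j(t) = 108·exp(3·t). Die Stammfunktion von dem Ruck, mit a(0) = 36, ergibt die Beschleunigung: a(t) = 36·exp(3·t). Mit ∫a(t)dt und Anwendung von v(0) = 12, finden wir v(t) = 12·exp(3·t). Das Integral von der Geschwindigkeit ist die Position. Mit x(0) = 4 erhalten wir x(t) = 4·exp(3·t). Mit x(t) = 4·exp(3·t) und Einsetzen von t = log(2)/3, finden wir x = 8.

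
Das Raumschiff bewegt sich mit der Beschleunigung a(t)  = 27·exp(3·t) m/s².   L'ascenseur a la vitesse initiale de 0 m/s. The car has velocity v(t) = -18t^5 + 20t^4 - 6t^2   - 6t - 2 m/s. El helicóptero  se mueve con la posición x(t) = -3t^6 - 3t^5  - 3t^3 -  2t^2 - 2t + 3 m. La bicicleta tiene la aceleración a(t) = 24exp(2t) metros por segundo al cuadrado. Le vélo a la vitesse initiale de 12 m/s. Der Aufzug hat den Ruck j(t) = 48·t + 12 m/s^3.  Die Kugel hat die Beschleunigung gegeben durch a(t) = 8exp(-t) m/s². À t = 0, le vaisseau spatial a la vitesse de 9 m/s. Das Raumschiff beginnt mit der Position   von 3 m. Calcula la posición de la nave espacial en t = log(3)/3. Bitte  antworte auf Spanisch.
Partiendo de la aceleración a(t) = 27·exp(3·t), tomamos 2 integrales. Tomando ∫a(t)dt y aplicando v(0) = 9, encontramos v(t) = 9·exp(3·t). La integral de la velocidad, con x(0) = 3, da la posición: x(t) = 3·exp(3·t). Tenemos la posición x(t) = 3·exp(3·t). Sustituyendo t = log(3)/3: x(log(3)/3) = 9.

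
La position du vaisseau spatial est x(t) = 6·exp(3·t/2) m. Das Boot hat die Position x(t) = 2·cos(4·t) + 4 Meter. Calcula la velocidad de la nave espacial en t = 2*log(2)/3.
Partiendo de la posición x(t) = 6·exp(3·t/2), tomamos 1 derivada. Derivando la posición, obtenemos la velocidad: v(t) = 9·exp(3·t/2). Usando v(t) = 9·exp(3·t/2) y sustituyendo t = 2*log(2)/3, encontramos v = 18.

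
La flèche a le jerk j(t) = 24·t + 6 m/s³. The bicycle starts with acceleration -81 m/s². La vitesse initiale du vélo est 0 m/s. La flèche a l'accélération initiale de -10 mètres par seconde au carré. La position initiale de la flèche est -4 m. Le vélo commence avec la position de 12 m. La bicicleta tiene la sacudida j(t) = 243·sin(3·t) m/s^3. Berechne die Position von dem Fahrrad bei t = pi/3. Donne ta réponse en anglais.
We must find the antiderivative of our jerk equation j(t) = 243·sin(3·t) 3 times. Taking ∫j(t)dt and applying a(0) = -81, we find a(t) = -81·cos(3·t). The antiderivative of acceleration, with v(0) = 0, gives velocity: v(t) = -27·sin(3·t). The integral of velocity, with x(0) = 12, gives position: x(t) = 9·cos(3·t) + 3. From the given position equation x(t) = 9·cos(3·t) + 3, we substitute t = pi/3 to get x = -6.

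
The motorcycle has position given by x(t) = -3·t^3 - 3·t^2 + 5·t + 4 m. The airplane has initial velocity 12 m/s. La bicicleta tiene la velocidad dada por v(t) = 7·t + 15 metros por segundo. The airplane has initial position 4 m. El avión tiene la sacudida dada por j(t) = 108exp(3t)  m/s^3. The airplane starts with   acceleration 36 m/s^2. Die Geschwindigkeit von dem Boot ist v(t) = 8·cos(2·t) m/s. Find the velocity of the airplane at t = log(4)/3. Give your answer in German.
Ausgehend von dem Ruck j(t) = 108·exp(3·t), nehmen wir 2 Stammfunktionen. Durch Integration von dem Ruck und Verwendung der Anfangsbedingung a(0) = 36, erhalten wir a(t) = 36·exp(3·t). Die Stammfunktion von der Beschleunigung ist die Geschwindigkeit. Mit v(0) = 12 erhalten wir v(t) = 12·exp(3·t). Mit v(t) = 12·exp(3·t) und Einsetzen von t = log(4)/3, finden wir v = 48.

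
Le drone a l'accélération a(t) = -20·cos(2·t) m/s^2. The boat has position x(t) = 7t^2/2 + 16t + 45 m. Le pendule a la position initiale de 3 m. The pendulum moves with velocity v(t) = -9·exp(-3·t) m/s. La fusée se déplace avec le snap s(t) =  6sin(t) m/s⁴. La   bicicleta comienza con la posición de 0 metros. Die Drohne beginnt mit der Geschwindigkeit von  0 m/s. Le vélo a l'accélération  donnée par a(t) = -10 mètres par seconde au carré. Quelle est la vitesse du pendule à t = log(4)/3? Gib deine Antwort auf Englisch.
Using v(t) = -9·exp(-3·t) and substituting t = log(4)/3, we find v = -9/4.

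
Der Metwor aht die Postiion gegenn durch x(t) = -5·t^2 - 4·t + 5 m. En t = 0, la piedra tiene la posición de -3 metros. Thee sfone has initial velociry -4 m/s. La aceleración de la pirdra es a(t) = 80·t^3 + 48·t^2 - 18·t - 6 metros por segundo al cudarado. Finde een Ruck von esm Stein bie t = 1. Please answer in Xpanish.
Debemos derivar nuestra ecuación de la aceleración a(t) = 80·t^3 + 48·t^2 - 18·t - 6 1 vez. Tomando d/dt de a(t), encontramos j(t) = 240·t^2 + 96·t - 18. Usando j(t) = 240·t^2 + 96·t - 18 y sustituyendo t = 1, encontramos j = 318.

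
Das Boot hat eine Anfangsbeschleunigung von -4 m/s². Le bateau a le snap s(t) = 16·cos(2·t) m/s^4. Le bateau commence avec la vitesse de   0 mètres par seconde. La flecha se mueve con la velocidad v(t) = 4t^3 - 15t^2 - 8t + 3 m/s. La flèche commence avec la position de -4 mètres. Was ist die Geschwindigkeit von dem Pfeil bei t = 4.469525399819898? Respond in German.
Wir haben die Geschwindigkeit v(t) = 4·t^3 - 15·t^2 - 8·t + 3. Durch Einsetzen von t = 4.469525399819898: v(4.469525399819898) = 24.7386461237813.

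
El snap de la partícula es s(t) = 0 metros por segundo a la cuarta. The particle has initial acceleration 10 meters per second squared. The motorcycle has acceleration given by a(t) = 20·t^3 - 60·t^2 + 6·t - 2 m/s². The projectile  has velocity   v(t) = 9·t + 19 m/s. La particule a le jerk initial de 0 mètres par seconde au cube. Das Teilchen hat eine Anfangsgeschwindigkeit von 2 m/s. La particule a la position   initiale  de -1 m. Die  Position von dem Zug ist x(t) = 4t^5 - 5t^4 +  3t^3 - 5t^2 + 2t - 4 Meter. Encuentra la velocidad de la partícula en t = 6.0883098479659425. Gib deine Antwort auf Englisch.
To find the answer, we compute 3 integrals of s(t) = 0. Integrating snap and using the initial condition j(0) = 0, we get j(t) = 0. Integrating jerk and using the initial condition a(0) = 10, we get a(t) = 10. The antiderivative of acceleration, with v(0) = 2, gives velocity: v(t) = 10·t + 2. Using v(t) = 10·t + 2 and substituting t = 6.0883098479659425, we find v = 62.8830984796594.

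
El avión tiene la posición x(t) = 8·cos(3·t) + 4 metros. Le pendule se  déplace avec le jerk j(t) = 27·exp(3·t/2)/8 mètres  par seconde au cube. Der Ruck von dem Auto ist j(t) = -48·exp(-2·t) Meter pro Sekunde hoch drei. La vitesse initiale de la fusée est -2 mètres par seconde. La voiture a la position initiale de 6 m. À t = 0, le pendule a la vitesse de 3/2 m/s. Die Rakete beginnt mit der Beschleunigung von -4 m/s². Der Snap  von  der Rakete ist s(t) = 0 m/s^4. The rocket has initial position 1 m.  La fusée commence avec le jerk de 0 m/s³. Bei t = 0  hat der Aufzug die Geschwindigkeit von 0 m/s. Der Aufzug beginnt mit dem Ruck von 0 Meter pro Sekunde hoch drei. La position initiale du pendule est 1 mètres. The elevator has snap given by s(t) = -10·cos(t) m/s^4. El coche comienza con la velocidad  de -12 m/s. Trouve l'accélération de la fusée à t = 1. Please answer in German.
Wir müssen die Stammfunktion unserer Gleichung für den Snap s(t) = 0 2-mal finden. Durch Integration von dem Snap und Verwendung der Anfangsbedingung j(0) = 0, erhalten wir j(t) = 0. Die Stammfunktion von dem Ruck, mit a(0) = -4, ergibt die Beschleunigung: a(t) = -4. Mit a(t) = -4 und Einsetzen von t = 1, finden wir a = -4.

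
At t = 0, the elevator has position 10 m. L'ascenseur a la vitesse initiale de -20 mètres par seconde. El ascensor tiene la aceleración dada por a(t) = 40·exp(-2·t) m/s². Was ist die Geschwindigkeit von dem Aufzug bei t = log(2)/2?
Ausgehend von der Beschleunigung a(t) = 40·exp(-2·t), nehmen wir 1 Integral. Das Integral von der Beschleunigung ist die Geschwindigkeit. Mit v(0) = -20 erhalten wir v(t) = -20·exp(-2·t). Aus der Gleichung für die Geschwindigkeit v(t) = -20·exp(-2·t), setzen wir t = log(2)/2 ein und erhalten v = -10.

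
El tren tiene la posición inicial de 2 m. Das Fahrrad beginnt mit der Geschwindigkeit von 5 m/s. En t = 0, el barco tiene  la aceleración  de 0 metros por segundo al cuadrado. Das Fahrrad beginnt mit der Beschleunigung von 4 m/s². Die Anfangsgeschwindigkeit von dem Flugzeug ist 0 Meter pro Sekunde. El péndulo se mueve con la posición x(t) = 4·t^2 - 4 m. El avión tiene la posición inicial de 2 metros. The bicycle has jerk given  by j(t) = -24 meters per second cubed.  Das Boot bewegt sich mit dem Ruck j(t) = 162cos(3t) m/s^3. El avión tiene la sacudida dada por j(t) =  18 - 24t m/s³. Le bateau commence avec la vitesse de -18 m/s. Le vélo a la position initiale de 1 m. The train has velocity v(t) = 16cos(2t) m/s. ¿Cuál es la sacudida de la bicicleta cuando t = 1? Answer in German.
Wir haben den Ruck j(t) = -24. Durch Einsetzen von t = 1: j(1) = -24.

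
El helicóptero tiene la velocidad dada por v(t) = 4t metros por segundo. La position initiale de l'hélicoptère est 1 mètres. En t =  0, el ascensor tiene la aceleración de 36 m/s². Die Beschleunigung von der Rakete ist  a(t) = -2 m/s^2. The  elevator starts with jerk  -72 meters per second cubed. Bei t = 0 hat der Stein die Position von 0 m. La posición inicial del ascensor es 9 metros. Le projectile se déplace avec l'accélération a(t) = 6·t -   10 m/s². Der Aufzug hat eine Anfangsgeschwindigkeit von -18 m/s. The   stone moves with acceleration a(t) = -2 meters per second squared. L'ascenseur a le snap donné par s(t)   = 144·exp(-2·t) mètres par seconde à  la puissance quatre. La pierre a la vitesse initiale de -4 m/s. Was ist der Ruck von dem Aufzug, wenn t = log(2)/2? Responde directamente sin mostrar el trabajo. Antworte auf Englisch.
The jerk at t = log(2)/2 is j = -36.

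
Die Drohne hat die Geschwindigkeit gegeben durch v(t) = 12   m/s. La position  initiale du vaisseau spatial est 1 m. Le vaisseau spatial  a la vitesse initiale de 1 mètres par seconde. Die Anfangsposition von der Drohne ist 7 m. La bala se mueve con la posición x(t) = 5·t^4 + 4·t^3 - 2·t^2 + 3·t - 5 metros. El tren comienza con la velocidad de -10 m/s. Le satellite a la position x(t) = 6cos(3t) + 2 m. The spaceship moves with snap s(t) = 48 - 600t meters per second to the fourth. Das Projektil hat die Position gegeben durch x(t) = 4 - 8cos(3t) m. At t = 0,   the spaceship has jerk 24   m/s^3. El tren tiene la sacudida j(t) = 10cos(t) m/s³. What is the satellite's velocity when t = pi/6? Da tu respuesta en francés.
Pour résoudre ceci, nous devons prendre 1 dérivée de notre équation de la position x(t) = 6·cos(3·t) + 2. En prenant d/dt de x(t), nous trouvons v(t) = -18·sin(3·t). En utilisant v(t) = -18·sin(3·t) et en substituant t = pi/6, nous trouvons v = -18.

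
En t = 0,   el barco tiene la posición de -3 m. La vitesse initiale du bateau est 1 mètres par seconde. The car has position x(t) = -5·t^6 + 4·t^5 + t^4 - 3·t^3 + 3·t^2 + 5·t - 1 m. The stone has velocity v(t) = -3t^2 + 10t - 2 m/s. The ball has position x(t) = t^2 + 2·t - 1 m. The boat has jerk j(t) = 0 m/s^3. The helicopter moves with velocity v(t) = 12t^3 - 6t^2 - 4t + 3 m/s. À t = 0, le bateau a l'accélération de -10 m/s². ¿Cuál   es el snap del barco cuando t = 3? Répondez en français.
Nous devons dériver notre équation du jerk j(t) = 0 1 fois. En prenant d/dt de j(t), nous trouvons s(t) = 0. De l'équation du snap s(t) = 0, nous substituons t = 3 pour obtenir s = 0.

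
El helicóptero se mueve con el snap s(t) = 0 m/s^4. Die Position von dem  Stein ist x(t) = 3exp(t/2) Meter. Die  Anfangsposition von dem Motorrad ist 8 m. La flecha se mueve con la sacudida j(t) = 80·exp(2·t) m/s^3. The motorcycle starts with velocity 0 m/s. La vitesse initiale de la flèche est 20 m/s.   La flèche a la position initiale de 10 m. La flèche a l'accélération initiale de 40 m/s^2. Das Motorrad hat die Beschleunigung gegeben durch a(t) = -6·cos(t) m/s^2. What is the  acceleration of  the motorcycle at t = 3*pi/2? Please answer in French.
De l'équation de l'accélération a(t) = -6·cos(t), nous substituons t = 3*pi/2 pour obtenir a = 0.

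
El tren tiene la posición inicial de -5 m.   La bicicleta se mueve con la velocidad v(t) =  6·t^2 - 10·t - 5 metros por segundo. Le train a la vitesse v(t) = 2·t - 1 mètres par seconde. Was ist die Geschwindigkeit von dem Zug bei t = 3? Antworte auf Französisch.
De l'équation de la vitesse v(t) = 2·t - 1, nous substituons t = 3 pour obtenir v = 5.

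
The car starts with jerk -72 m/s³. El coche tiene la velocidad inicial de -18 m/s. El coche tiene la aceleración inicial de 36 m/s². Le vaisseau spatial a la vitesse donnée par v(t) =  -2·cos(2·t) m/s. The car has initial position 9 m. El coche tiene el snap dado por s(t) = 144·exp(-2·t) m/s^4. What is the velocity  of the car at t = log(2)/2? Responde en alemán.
Wir müssen die Stammfunktion unserer Gleichung für den Snap s(t) = 144·exp(-2·t) 3-mal finden. Die Stammfunktion von dem Snap, mit j(0) = -72, ergibt den Ruck: j(t) = -72·exp(-2·t). Durch Integration von dem Ruck und Verwendung der Anfangsbedingung a(0) = 36, erhalten wir a(t) = 36·exp(-2·t). Mit ∫a(t)dt und Anwendung von v(0) = -18, finden wir v(t) = -18·exp(-2·t). Aus der Gleichung für die Geschwindigkeit v(t) = -18·exp(-2·t), setzen wir t = log(2)/2 ein und erhalten v = -9.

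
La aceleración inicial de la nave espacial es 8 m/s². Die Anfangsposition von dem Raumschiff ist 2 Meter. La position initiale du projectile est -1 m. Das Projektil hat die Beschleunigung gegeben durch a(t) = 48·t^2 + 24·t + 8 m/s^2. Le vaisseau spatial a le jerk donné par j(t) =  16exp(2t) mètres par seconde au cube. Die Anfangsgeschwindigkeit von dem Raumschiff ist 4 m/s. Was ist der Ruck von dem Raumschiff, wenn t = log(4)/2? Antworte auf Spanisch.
Tenemos la sacudida j(t) = 16·exp(2·t). Sustituyendo t = log(4)/2: j(log(4)/2) = 64.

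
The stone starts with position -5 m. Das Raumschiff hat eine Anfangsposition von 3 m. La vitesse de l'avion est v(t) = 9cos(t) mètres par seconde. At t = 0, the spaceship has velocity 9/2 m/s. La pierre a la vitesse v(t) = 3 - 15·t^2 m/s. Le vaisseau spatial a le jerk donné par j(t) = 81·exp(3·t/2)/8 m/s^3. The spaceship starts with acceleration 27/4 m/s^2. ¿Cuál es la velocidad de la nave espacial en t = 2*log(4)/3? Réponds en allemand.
Wir müssen unsere Gleichung für den Ruck j(t) = 81·exp(3·t/2)/8 2-mal integrieren. Die Stammfunktion von dem Ruck, mit a(0) = 27/4, ergibt die Beschleunigung: a(t) = 27·exp(3·t/2)/4. Durch Integration von der Beschleunigung und Verwendung der Anfangsbedingung v(0) = 9/2, erhalten wir v(t) = 9·exp(3·t/2)/2. Aus der Gleichung für die Geschwindigkeit v(t) = 9·exp(3·t/2)/2, setzen wir t = 2*log(4)/3 ein und erhalten v = 18.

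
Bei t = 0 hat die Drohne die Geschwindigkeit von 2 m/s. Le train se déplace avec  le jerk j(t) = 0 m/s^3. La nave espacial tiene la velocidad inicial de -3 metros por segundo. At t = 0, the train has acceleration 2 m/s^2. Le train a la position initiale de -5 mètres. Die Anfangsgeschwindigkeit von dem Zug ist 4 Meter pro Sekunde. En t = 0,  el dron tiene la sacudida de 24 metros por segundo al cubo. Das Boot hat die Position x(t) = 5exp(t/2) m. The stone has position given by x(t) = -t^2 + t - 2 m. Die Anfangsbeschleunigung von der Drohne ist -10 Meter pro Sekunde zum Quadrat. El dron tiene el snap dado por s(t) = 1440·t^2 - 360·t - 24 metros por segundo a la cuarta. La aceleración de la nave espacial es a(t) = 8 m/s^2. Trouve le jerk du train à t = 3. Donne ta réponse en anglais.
Using j(t) = 0 and substituting t = 3, we find j = 0.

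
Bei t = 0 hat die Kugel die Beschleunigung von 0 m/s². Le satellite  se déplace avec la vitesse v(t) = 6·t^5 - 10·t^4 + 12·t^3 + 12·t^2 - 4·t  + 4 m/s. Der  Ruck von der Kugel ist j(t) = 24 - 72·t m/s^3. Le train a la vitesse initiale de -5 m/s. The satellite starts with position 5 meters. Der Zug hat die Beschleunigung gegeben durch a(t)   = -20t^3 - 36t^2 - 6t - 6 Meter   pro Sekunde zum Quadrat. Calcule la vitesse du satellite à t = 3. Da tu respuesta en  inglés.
From the given velocity equation v(t) = 6·t^5 - 10·t^4 + 12·t^3 + 12·t^2 - 4·t + 4, we substitute t = 3 to get v = 1072.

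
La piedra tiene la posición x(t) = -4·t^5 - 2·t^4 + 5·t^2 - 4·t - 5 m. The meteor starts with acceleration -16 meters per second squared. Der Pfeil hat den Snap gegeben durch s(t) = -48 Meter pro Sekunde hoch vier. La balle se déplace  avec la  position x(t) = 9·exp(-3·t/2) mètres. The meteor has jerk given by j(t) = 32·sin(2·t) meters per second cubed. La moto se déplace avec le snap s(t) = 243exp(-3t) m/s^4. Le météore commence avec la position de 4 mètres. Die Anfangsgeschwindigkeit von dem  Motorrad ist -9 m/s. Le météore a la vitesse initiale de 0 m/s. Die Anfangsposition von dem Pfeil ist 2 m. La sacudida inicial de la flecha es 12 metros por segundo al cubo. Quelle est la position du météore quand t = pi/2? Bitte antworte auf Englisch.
Starting from jerk j(t) = 32·sin(2·t), we take 3 integrals. Finding the integral of j(t) and using a(0) = -16: a(t) = -16·cos(2·t). Taking ∫a(t)dt and applying v(0) = 0, we find v(t) = -8·sin(2·t). Taking ∫v(t)dt and applying x(0) = 4, we find x(t) = 4·cos(2·t). From the given position equation x(t) = 4·cos(2·t), we substitute t = pi/2 to get x = -4.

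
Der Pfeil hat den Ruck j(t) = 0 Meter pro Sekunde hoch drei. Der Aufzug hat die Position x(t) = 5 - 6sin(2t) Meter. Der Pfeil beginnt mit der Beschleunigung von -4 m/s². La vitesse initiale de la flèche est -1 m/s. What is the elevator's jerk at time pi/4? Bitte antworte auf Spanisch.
Debemos derivar nuestra ecuación de la posición x(t) = 5 - 6·sin(2·t) 3 veces. La derivada de la posición da la velocidad: v(t) = -12·cos(2·t). La derivada de la velocidad da la aceleración: a(t) = 24·sin(2·t). Tomando d/dt de a(t), encontramos j(t) = 48·cos(2·t). Usando j(t) = 48·cos(2·t) y sustituyendo t = pi/4, encontramos j = 0.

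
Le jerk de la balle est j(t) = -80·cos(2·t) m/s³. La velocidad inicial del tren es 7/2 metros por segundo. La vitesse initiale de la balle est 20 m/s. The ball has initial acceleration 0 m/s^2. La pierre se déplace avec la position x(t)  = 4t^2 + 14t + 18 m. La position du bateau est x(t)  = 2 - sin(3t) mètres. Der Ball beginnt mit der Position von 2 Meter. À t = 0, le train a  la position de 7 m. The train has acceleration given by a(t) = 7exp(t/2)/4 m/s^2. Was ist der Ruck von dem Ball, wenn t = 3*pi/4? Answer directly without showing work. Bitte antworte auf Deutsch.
Bei t = 3*pi/4, j = 0.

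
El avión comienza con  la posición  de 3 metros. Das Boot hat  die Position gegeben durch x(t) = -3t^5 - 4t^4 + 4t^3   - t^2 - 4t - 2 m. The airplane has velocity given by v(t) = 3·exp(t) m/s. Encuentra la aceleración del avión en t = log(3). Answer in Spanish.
Para resolver esto, necesitamos tomar 1 derivada de nuestra ecuación de la velocidad v(t) = 3·exp(t). Tomando d/dt de v(t), encontramos a(t) = 3·exp(t). De la ecuación de la aceleración a(t) = 3·exp(t), sustituimos t = log(3) para obtener a = 9.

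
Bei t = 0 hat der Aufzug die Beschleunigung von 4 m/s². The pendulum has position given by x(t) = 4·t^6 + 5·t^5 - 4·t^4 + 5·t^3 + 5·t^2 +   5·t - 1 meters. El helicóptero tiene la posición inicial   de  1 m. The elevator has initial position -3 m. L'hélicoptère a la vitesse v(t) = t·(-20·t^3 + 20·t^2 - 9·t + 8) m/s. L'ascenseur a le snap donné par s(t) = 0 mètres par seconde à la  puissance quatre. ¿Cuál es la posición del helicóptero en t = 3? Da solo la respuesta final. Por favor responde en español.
En t = 3, x = -611.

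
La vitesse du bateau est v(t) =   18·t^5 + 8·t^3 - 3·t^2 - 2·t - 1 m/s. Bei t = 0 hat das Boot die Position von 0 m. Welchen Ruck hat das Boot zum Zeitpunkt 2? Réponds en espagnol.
Partiendo de la velocidad v(t) = 18·t^5 + 8·t^3 - 3·t^2 - 2·t - 1, tomamos 2 derivadas. La derivada de la velocidad da la aceleración: a(t) = 90·t^4 + 24·t^2 - 6·t - 2. Derivando la aceleración, obtenemos la sacudida: j(t) = 360·t^3 + 48·t - 6. De la ecuación de la sacudida j(t) = 360·t^3 + 48·t - 6, sustituimos t = 2 para obtener j = 2970.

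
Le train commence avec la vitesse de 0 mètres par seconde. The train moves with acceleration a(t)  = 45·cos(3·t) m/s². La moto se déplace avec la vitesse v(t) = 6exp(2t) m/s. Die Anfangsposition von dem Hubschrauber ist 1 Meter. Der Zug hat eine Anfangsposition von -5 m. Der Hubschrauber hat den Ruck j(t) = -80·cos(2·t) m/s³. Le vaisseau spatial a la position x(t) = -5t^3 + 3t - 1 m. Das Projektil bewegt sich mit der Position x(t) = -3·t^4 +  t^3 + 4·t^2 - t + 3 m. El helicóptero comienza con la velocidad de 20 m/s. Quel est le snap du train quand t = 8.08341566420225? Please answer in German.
Um dies zu lösen, müssen wir 2 Ableitungen unserer Gleichung für die Beschleunigung a(t) = 45·cos(3·t) nehmen. Durch Ableiten von der Beschleunigung erhalten wir den Ruck: j(t) = -135·sin(3·t). Mit d/dt von j(t) finden wir s(t) = -405·cos(3·t). Mit s(t) = -405·cos(3·t) und Einsetzen von t = 8.08341566420225, finden wir s = -257.266837606324.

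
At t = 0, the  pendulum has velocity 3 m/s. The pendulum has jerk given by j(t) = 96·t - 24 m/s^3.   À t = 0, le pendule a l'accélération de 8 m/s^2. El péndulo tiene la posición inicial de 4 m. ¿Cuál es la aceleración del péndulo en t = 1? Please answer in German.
Wir müssen unsere Gleichung für den Ruck j(t) = 96·t - 24 1-mal integrieren. Das Integral von dem Ruck, mit a(0) = 8, ergibt die Beschleunigung: a(t) = 48·t^2 - 24·t + 8. Wir haben die Beschleunigung a(t) = 48·t^2 - 24·t + 8. Durch Einsetzen von t = 1: a(1) = 32.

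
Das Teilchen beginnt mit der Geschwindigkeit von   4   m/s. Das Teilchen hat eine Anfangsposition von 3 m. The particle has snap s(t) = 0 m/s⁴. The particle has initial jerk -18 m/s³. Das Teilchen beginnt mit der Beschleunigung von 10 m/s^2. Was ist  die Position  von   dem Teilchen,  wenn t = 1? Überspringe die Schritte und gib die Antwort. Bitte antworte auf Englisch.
At t = 1, x = 9.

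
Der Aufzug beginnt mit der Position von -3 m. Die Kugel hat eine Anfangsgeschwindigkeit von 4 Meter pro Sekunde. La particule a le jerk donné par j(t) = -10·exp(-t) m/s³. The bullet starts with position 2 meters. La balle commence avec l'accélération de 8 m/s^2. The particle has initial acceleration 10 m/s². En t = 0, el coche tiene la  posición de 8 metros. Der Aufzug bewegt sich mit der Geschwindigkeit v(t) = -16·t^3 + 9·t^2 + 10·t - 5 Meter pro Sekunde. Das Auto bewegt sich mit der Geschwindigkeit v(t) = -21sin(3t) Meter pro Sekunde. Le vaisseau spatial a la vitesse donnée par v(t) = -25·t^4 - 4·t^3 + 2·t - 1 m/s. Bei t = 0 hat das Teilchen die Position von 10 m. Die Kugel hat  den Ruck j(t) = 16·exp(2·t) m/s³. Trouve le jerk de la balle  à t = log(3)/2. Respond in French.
De l'équation du jerk j(t) = 16·exp(2·t), nous substituons t = log(3)/2 pour obtenir j = 48.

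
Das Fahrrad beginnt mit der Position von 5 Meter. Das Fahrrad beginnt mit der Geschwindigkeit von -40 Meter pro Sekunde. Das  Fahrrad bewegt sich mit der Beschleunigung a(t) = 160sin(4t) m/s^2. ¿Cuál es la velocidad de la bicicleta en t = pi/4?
Necesitamos integrar nuestra ecuación de la aceleración a(t) = 160·sin(4·t) 1 vez. Integrando la aceleración y usando la condición inicial v(0) = -40, obtenemos v(t) = -40·cos(4·t). De la ecuación de la velocidad v(t) = -40·cos(4·t), sustituimos t = pi/4 para obtener v = 40.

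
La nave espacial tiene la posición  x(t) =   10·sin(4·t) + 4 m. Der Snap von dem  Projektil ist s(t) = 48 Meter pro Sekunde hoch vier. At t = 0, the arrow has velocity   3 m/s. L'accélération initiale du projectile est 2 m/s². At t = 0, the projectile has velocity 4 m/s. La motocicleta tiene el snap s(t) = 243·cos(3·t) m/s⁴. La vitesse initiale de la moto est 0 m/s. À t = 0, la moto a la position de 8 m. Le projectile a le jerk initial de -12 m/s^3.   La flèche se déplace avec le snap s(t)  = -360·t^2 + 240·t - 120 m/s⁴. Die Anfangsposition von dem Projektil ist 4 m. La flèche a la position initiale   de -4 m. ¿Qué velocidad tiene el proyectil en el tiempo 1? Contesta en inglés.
Starting from snap s(t) = 48, we take 3 antiderivatives. Finding the antiderivative of s(t) and using j(0) = -12: j(t) = 48·t - 12. Taking ∫j(t)dt and applying a(0) = 2, we find a(t) = 24·t^2 - 12·t + 2. The antiderivative of acceleration is velocity. Using v(0) = 4, we get v(t) = 8·t^3 - 6·t^2 + 2·t + 4. Using v(t) = 8·t^3 - 6·t^2 + 2·t + 4 and substituting t = 1, we find v = 8.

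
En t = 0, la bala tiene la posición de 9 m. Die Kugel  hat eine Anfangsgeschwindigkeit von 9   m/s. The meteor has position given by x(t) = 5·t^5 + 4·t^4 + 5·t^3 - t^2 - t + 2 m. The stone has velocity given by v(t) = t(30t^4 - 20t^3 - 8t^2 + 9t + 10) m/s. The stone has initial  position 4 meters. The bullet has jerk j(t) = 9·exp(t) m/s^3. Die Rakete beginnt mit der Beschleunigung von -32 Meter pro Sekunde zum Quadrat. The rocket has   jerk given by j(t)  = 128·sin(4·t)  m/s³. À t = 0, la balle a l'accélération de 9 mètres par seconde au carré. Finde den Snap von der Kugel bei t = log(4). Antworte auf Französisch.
Nous devons dériver notre équation du jerk j(t) = 9·exp(t) 1 fois. En dérivant le jerk, nous obtenons le snap: s(t) = 9·exp(t). De l'équation du snap s(t) = 9·exp(t), nous substituons t = log(4) pour obtenir s = 36.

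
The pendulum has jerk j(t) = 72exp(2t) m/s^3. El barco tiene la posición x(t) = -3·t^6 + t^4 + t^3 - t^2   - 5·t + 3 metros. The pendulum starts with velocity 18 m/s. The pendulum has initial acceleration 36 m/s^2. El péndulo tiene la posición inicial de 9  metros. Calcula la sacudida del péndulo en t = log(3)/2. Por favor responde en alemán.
Mit j(t) = 72·exp(2·t) und Einsetzen von t = log(3)/2, finden wir j = 216.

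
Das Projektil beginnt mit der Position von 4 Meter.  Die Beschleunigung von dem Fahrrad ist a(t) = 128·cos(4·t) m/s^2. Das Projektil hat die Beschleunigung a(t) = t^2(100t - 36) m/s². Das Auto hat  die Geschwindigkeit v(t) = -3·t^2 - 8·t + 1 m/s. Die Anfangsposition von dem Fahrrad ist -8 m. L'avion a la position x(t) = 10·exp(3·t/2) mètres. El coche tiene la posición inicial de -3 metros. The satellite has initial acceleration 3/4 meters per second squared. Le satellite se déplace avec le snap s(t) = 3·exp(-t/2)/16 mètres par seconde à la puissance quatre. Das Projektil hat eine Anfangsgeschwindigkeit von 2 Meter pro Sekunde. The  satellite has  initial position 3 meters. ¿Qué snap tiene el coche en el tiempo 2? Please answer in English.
Starting from velocity v(t) = -3·t^2 - 8·t + 1, we take 3 derivatives. Taking d/dt of v(t), we find a(t) = -6·t - 8. Taking d/dt of a(t), we find j(t) = -6. Taking d/dt of j(t), we find s(t) = 0. Using s(t) = 0 and substituting t = 2, we find s = 0.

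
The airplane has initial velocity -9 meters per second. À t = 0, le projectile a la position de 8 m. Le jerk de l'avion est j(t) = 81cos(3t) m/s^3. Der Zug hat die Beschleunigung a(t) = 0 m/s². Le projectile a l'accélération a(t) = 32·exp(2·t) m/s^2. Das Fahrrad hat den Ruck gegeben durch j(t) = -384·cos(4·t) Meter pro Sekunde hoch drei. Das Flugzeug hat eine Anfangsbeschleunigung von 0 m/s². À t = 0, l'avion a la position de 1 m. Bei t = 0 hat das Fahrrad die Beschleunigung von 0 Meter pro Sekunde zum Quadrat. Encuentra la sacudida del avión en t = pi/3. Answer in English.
Using j(t) = 81·cos(3·t) and substituting t = pi/3, we find j = -81.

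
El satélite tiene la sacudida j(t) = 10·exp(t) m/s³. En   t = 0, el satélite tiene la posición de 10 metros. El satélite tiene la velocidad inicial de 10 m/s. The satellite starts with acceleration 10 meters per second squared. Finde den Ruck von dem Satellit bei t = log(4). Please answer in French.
De l'équation du jerk j(t) = 10·exp(t), nous substituons t = log(4) pour obtenir j = 40.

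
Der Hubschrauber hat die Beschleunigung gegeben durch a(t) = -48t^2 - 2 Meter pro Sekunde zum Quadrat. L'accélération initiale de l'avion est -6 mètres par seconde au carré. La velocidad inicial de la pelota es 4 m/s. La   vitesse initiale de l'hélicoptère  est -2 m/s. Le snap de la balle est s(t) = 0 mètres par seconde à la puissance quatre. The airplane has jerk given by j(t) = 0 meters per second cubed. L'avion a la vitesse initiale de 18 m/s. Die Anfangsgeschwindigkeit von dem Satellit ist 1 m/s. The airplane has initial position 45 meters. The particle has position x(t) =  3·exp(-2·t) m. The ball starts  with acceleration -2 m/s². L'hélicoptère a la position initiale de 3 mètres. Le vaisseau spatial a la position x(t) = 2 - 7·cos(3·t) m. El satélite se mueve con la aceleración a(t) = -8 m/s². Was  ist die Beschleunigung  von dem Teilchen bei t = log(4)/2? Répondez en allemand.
Um dies zu lösen, müssen wir 2 Ableitungen unserer Gleichung für die Position x(t) = 3·exp(-2·t) nehmen. Die Ableitung von der Position ergibt die Geschwindigkeit: v(t) = -6·exp(-2·t). Durch Ableiten von der Geschwindigkeit erhalten wir die Beschleunigung: a(t) = 12·exp(-2·t). Aus der Gleichung für die Beschleunigung a(t) = 12·exp(-2·t), setzen wir t = log(4)/2 ein und erhalten a = 3.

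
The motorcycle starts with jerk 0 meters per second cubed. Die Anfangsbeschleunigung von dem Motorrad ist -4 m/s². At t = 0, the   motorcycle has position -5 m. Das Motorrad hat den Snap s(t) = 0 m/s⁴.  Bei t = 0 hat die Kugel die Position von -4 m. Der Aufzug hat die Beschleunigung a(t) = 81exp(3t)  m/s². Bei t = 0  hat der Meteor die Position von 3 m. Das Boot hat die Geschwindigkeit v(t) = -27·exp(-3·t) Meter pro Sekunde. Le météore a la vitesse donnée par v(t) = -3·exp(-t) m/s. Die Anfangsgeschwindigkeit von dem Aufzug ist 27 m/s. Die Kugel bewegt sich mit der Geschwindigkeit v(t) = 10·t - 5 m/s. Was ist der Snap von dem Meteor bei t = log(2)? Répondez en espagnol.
Para resolver esto, necesitamos tomar 3 derivadas de nuestra ecuación de la velocidad v(t) = -3·exp(-t). Derivando la velocidad, obtenemos la aceleración: a(t) = 3·exp(-t). La derivada de la aceleración da la sacudida: j(t) = -3·exp(-t). Tomando d/dt de j(t), encontramos s(t) = 3·exp(-t). Usando s(t) = 3·exp(-t) y sustituyendo t = log(2), encontramos s = 3/2.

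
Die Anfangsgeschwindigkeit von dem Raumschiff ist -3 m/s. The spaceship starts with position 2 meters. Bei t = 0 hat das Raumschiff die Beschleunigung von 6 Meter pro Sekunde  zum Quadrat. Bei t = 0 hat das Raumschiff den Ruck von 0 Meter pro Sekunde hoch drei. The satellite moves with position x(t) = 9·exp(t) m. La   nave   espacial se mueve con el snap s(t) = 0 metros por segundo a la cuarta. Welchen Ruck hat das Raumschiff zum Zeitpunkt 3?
Um dies zu lösen, müssen wir 1 Integral unserer Gleichung für den Snap s(t) = 0 finden. Durch Integration von dem Snap und Verwendung der Anfangsbedingung j(0) = 0, erhalten wir j(t) = 0. Mit j(t) = 0 und Einsetzen von t = 3, finden wir j = 0.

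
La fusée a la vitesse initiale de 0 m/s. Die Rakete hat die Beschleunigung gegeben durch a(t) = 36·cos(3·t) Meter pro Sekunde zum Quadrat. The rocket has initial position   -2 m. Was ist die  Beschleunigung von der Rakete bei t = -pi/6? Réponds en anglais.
From the given acceleration equation a(t) = 36·cos(3·t), we substitute t = -pi/6 to get a = 0.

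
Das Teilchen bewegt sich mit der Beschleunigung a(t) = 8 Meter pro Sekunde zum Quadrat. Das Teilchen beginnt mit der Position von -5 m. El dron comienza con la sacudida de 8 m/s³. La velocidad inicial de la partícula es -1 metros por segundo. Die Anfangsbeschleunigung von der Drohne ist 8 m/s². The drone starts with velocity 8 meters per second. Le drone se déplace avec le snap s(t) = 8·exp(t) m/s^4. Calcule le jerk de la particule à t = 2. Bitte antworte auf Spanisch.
Partiendo de la aceleración a(t) = 8, tomamos 1 derivada. Tomando d/dt de a(t), encontramos j(t) = 0. Usando j(t) = 0 y sustituyendo t = 2, encontramos j = 0.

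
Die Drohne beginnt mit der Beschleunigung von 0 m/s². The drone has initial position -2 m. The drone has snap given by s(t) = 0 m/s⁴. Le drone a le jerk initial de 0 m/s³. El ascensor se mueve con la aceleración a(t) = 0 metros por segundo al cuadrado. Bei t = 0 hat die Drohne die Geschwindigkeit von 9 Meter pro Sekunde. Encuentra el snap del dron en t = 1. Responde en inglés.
Using s(t) = 0 and substituting t = 1, we find s = 0.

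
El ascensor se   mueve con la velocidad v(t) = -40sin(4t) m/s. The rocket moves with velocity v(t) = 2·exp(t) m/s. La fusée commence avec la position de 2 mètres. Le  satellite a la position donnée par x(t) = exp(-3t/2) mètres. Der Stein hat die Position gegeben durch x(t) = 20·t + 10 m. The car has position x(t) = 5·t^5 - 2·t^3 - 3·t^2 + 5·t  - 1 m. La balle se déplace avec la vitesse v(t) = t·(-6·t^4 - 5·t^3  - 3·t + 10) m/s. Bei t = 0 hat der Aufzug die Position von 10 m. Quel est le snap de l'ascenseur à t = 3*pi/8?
Pour résoudre ceci, nous devons prendre 3 dérivées de notre équation de la vitesse v(t) = -40·sin(4·t). En prenant d/dt de v(t), nous trouvons a(t) = -160·cos(4·t). En dérivant l'accélération, nous obtenons le jerk: j(t) = 640·sin(4·t). La dérivée du jerk donne le snap: s(t) = 2560·cos(4·t). De l'équation du snap s(t) = 2560·cos(4·t), nous substituons t = 3*pi/8 pour obtenir s = 0.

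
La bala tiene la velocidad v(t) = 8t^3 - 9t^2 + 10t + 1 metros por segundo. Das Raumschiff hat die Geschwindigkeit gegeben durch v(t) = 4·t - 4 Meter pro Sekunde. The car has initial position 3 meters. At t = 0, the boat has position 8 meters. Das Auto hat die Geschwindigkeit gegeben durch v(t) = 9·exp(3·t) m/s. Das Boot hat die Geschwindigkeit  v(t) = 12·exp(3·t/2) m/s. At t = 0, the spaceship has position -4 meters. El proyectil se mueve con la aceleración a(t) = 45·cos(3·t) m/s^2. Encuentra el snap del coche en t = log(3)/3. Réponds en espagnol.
Para resolver esto, necesitamos tomar 3 derivadas de nuestra ecuación de la velocidad v(t) = 9·exp(3·t). La derivada de la velocidad da la aceleración: a(t) = 27·exp(3·t). La derivada de la aceleración da la sacudida: j(t) = 81·exp(3·t). Derivando la sacudida, obtenemos el snap: s(t) = 243·exp(3·t). Tenemos el snap s(t) = 243·exp(3·t). Sustituyendo t = log(3)/3: s(log(3)/3) = 729.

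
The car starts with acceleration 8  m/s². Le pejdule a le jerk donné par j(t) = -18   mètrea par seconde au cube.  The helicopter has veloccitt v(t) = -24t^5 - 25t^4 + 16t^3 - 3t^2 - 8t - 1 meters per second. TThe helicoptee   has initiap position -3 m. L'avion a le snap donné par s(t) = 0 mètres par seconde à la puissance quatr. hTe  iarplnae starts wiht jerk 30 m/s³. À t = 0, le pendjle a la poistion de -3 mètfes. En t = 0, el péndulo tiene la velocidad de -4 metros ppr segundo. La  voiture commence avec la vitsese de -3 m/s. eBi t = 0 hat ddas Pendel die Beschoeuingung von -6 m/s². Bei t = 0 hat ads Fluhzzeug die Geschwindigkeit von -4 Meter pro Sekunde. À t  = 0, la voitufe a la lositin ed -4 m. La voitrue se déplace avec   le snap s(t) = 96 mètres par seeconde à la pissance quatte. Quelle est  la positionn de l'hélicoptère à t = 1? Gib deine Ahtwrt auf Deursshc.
Ausgehend von der Geschwindigkeit v(t) = -24·t^5 - 25·t^4 + 16·t^3 - 3·t^2 - 8·t - 1, nehmen wir 1 Stammfunktion. Durch Integration von der Geschwindigkeit und Verwendung der Anfangsbedingung x(0) = -3, erhalten wir x(t) = -4·t^6 - 5·t^5 + 4·t^4 - t^3 - 4·t^2 - t - 3. Wir haben die Position x(t) = -4·t^6 - 5·t^5 + 4·t^4 - t^3 - 4·t^2 - t - 3. Durch Einsetzen von t = 1: x(1) = -14.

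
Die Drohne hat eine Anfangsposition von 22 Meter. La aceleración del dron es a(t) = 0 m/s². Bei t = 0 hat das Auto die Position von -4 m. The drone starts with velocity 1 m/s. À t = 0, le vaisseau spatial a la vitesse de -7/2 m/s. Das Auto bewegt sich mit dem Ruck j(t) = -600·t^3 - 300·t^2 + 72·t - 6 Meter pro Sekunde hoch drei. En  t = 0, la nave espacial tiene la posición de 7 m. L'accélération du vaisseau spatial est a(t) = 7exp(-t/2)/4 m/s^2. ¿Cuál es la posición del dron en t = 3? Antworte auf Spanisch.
Necesitamos integrar nuestra ecuación de la aceleración a(t) = 0 2 veces. Integrando la aceleración y usando la condición inicial v(0) = 1, obtenemos v(t) = 1. La integral de la velocidad, con x(0) = 22, da la posición: x(t) = t + 22. Usando x(t) = t + 22 y sustituyendo t = 3, encontramos x = 25.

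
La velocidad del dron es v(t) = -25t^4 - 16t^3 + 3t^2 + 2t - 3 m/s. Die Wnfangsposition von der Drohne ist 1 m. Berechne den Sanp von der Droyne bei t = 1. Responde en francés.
Pour résoudre ceci, nous devons prendre 3 dérivées de notre équation de la vitesse v(t) = -25·t^4 - 16·t^3 + 3·t^2 + 2·t - 3. La dérivée de la vitesse donne l'accélération: a(t) = -100·t^3 - 48·t^2 + 6·t + 2. La dérivée de l'accélération donne le jerk: j(t) = -300·t^2 - 96·t + 6. La dérivée du jerk donne le snap: s(t) = -600·t - 96. Nous avons le snap s(t) = -600·t - 96. En substituant t = 1: s(1) = -696.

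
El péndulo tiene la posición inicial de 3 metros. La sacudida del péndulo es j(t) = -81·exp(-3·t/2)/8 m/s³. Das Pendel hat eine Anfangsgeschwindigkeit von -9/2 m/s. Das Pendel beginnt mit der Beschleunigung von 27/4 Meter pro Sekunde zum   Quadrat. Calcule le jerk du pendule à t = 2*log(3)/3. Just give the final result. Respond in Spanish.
La sacudida en t = 2*log(3)/3 es j = -27/8.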